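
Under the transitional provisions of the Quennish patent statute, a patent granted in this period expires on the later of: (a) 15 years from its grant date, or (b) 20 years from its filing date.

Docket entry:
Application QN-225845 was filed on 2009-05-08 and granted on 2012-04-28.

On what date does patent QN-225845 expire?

May 8, 2029

(a) grant + 15 years → 28 April 2027.
(b) filing + 20 years → 8 May 2029.
Later of the two: 8 May 2029.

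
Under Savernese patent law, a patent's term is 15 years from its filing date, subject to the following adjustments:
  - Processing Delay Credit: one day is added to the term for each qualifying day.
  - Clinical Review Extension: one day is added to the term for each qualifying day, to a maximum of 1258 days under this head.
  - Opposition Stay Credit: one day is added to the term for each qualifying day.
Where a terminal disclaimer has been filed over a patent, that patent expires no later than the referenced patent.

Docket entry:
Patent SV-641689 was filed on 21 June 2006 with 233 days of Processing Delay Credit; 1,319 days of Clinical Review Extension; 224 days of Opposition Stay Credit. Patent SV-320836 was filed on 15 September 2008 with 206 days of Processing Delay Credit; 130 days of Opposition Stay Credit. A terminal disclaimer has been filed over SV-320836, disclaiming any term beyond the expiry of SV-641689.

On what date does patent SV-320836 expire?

Natural term of SV-320836:
  Base: filing + 15 years → 15 September 2023.
  Processing Delay Credit: +206 days → 8 April 2024.
  Opposition Stay Credit: +130 days → 16 August 2024.
Expiry of referenced patent SV-641689:
  Base: filing + 15 years → 21 June 2021.
  Processing Delay Credit: +233 days → 9 February 2022.
  Clinical Review Extension: 1319 days claimed exceeds the 1258-day cap, so +1258 days → 21 July 2025.
  Opposition Stay Credit: +224 days → 2 March 2026.
Terminal disclaimer: SV-320836 expires on the earlier of 16 August 2024 and 2 March 2026.

2024-08-16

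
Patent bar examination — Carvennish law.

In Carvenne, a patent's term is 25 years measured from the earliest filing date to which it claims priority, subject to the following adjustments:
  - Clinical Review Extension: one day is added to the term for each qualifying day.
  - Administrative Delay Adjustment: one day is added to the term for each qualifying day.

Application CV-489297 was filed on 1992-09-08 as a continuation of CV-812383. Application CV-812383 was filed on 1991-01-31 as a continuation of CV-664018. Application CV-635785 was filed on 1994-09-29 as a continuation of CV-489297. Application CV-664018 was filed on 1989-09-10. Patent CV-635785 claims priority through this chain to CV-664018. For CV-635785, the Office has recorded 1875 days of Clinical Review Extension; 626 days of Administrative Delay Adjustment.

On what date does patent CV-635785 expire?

2021-07-16

Earliest priority filing: 10 September 1989.
Base term: 10 September 1989 + 25 years → 10 September 2014.
Clinical Review Extension: +1875 days → 29 October 2019.
Administrative Delay Adjustment: +626 days → 16 July 2021.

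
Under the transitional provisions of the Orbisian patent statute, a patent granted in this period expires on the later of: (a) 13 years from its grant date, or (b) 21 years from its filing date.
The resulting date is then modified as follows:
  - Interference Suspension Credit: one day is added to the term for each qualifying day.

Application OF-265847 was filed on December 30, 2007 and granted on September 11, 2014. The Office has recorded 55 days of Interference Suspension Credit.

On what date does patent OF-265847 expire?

February 23, 2029

(a) grant + 13 years → 11 September 2027.
(b) filing + 21 years → 30 December 2028.
Later of the two: 30 December 2028.
Interference Suspension Credit: +55 days → 23 February 2029.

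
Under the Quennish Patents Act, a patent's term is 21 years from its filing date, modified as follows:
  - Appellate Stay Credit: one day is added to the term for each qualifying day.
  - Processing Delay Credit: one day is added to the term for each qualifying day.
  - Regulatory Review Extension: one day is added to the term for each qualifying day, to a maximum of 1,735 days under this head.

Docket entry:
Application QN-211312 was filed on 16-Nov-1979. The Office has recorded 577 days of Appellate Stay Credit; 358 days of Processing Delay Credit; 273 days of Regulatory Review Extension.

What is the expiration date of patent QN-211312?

March 8, 2004

Base term: filing date + 21 years → 16 November 2000.
Appellate Stay Credit: +577 days → 16 June 2002.
Processing Delay Credit: +358 days → 9 June 2003.
Regulatory Review Extension: 273 days (within the 1735-day cap) → +273 days → 8 March 2004.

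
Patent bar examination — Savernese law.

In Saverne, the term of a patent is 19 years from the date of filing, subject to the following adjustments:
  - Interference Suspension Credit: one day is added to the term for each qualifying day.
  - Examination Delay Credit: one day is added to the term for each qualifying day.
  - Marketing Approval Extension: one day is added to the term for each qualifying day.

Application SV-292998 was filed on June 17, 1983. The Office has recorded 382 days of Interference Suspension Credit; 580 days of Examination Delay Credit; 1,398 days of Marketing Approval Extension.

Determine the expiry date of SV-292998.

December 2, 2008

Base term: filing date + 19 years → 17 June 2002.
Interference Suspension Credit: +382 days → 4 July 2003.
Examination Delay Credit: +580 days → 3 February 2005.
Marketing Approval Extension: +1398 days → 2 December 2008.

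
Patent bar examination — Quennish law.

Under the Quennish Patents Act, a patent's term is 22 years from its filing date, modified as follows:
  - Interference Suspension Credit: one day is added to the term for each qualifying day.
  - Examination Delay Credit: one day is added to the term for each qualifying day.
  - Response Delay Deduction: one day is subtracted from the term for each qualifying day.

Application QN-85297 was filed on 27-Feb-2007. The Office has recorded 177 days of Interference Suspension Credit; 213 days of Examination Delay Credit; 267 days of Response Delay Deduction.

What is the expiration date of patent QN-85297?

June 30, 2029

Base term: filing date + 22 years → 27 February 2029.
Interference Suspension Credit: +177 days → 23 August 2029.
Examination Delay Credit: +213 days → 24 March 2030.
Response Delay Deduction: −267 days → 30 June 2029.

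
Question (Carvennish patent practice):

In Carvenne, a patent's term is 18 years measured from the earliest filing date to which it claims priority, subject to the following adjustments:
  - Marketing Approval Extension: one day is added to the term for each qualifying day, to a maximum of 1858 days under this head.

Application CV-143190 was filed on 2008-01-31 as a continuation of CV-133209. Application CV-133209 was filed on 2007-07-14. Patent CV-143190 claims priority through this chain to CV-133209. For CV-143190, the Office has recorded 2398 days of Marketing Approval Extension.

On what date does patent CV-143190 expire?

Earliest priority filing: 14 July 2007.
Base term: 14 July 2007 + 18 years → 14 July 2025.
Marketing Approval Extension: 2398 days claimed exceeds the 1858-day cap, so +1858 days → 15 August 2030.

August 15, 2030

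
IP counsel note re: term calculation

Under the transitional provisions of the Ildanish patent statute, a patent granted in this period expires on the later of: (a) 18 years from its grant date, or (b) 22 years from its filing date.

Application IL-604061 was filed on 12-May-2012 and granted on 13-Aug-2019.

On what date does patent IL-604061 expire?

(a) grant + 18 years → 13 August 2037.
(b) filing + 22 years → 12 May 2034.
Later of the two: 13 August 2037.

2037-08-13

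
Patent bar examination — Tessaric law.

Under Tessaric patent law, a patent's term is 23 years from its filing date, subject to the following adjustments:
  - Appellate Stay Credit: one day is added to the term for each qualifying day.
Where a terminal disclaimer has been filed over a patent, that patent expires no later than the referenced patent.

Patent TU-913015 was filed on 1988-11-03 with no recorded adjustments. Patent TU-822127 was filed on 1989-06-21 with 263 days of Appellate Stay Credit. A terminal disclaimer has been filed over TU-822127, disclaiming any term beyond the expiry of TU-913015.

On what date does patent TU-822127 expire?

2011-11-03

Natural term of TU-822127:
  Base: filing + 23 years → 21 June 2012.
  Appellate Stay Credit: +263 days → 11 March 2013.
Expiry of referenced patent TU-913015:
  Base: filing + 23 years → 3 November 2011.
Terminal disclaimer: TU-822127 expires on the earlier of 11 March 2013 and 3 November 2011.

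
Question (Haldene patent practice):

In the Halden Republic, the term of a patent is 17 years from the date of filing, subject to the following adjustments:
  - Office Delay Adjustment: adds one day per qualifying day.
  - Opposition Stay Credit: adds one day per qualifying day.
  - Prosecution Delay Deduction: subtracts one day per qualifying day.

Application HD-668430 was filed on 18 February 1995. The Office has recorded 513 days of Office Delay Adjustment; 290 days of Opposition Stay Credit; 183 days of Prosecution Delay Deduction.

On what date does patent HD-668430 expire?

Base term: filing date + 17 years → 18 February 2012.
Office Delay Adjustment: +513 days → 15 July 2013.
Opposition Stay Credit: +290 days → 1 May 2014.
Prosecution Delay Deduction: −183 days → 30 October 2013.

October 30, 2013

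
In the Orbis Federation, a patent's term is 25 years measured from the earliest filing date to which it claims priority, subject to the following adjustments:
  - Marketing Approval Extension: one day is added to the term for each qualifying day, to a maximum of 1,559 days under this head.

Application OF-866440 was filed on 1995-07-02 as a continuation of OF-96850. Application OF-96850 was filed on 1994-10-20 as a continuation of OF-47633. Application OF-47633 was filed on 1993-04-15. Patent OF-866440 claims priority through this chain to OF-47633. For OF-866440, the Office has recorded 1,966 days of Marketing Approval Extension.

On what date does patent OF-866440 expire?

2022-07-22

Earliest priority filing: 15 April 1993.
Base term: 15 April 1993 + 25 years → 15 April 2018.
Marketing Approval Extension: 1966 days claimed exceeds the 1559-day cap, so +1559 days → 22 July 2022.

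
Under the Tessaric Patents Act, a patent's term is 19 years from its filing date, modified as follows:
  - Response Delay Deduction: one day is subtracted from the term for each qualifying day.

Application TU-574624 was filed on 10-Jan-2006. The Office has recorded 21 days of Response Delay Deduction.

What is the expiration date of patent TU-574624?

December 20, 2024

Base term: filing date + 19 years → 10 January 2025.
Response Delay Deduction: −21 days → 20 December 2024.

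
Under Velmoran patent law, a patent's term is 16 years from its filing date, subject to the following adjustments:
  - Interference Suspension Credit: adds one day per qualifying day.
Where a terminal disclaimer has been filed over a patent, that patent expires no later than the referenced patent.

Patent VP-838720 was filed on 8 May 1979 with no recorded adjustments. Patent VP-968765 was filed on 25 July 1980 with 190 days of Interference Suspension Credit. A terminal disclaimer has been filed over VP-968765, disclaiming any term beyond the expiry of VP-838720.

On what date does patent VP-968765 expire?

Natural term of VP-968765:
  Base: filing + 16 years → 25 July 1996.
  Interference Suspension Credit: +190 days → 31 January 1997.
Expiry of referenced patent VP-838720:
  Base: filing + 16 years → 8 May 1995.
Terminal disclaimer: VP-968765 expires on the earlier of 31 January 1997 and 8 May 1995.

1995-05-08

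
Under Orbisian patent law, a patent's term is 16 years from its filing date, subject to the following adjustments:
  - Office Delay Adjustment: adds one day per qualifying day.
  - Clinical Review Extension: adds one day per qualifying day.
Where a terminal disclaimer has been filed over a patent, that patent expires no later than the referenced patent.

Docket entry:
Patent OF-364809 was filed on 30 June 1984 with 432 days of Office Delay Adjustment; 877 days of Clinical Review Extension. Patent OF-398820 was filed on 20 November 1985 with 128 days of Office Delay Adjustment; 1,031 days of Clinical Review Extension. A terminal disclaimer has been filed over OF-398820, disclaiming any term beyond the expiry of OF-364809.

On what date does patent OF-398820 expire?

Natural term of OF-398820:
  Base: filing + 16 years → 20 November 2001.
  Office Delay Adjustment: +128 days → 28 March 2002.
  Clinical Review Extension: +1031 days → 22 January 2005.
Expiry of referenced patent OF-364809:
  Base: filing + 16 years → 30 June 2000.
  Office Delay Adjustment: +432 days → 5 September 2001.
  Clinical Review Extension: +877 days → 30 January 2004.
Terminal disclaimer: OF-398820 expires on the earlier of 22 January 2005 and 30 January 2004.

January 30, 2004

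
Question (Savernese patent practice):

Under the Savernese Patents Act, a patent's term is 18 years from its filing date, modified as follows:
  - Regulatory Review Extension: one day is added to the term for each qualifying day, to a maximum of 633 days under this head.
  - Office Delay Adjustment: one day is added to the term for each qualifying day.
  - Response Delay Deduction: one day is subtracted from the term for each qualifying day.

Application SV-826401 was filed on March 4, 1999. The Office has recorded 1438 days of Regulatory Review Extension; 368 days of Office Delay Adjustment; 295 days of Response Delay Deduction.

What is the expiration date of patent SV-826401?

February 8, 2019

Base term: filing date + 18 years → 4 March 2017.
Regulatory Review Extension: 1438 days claimed exceeds the 633-day cap, so +633 days → 27 November 2018.
Office Delay Adjustment: +368 days → 30 November 2019.
Response Delay Deduction: −295 days → 8 February 2019.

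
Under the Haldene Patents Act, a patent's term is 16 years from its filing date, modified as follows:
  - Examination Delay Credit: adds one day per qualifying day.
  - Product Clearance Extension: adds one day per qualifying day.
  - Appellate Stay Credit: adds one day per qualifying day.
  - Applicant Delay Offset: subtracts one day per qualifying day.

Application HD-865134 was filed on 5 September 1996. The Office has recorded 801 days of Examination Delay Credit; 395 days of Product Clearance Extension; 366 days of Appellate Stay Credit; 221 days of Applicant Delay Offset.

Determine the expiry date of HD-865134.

2016-05-08

Base term: filing date + 16 years → 5 September 2012.
Examination Delay Credit: +801 days → 15 November 2014.
Product Clearance Extension: +395 days → 15 December 2015.
Appellate Stay Credit: +366 days → 15 December 2016.
Applicant Delay Offset: −221 days → 8 May 2016.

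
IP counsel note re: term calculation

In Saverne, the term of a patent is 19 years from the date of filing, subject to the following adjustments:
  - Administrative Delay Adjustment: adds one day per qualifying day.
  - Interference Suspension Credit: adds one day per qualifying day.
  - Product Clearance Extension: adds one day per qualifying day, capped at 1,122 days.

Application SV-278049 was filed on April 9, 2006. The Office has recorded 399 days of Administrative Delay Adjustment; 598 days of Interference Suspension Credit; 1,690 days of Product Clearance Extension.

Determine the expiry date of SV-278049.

Base term: filing date + 19 years → 9 April 2025.
Administrative Delay Adjustment: +399 days → 13 May 2026.
Interference Suspension Credit: +598 days → 1 January 2028.
Product Clearance Extension: 1690 days claimed exceeds the 1122-day cap, so +1122 days → 27 January 2031.

January 27, 2031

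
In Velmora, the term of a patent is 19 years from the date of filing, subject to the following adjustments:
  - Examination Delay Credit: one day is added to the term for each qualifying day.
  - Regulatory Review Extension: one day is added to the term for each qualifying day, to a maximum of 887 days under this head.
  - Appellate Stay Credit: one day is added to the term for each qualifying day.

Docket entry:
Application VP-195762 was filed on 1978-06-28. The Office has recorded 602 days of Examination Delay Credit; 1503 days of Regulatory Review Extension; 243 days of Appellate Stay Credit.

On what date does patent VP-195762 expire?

Base term: filing date + 19 years → 28 June 1997.
Examination Delay Credit: +602 days → 20 February 1999.
Regulatory Review Extension: 1503 days claimed exceeds the 887-day cap, so +887 days → 26 July 2001.
Appellate Stay Credit: +243 days → 26 March 2002.

2002-03-26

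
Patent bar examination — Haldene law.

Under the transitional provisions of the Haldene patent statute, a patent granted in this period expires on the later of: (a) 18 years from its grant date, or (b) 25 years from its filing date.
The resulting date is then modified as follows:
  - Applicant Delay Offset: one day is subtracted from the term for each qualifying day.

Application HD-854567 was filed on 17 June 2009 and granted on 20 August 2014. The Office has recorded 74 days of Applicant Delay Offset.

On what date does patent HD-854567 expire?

2034-04-04

(a) grant + 18 years → 20 August 2032.
(b) filing + 25 years → 17 June 2034.
Later of the two: 17 June 2034.
Applicant Delay Offset: −74 days → 4 April 2034.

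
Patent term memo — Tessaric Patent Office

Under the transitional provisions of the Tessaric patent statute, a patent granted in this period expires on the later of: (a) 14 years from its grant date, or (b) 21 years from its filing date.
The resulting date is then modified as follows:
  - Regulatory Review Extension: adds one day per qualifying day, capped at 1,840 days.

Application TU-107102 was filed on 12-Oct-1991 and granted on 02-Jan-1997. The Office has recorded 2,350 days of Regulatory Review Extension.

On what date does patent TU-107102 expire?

2017-10-26

(a) grant + 14 years → 2 January 2011.
(b) filing + 21 years → 12 October 2012.
Later of the two: 12 October 2012.
Regulatory Review Extension: 2350 days claimed exceeds the 1840-day cap, so +1840 days → 26 October 2017.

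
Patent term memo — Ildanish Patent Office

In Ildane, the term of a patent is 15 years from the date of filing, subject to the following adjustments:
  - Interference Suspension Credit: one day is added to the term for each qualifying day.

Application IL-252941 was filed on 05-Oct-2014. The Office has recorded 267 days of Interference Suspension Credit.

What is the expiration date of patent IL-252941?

Base term: filing date + 15 years → 5 October 2029.
Interference Suspension Credit: +267 days → 29 June 2030.

2030-06-29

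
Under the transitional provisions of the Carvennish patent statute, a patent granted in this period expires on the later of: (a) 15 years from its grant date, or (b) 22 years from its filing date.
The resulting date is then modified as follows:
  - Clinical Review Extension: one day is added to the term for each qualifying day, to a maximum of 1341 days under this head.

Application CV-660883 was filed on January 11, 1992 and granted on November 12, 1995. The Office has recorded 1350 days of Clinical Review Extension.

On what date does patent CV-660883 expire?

2017-09-13

(a) grant + 15 years → 12 November 2010.
(b) filing + 22 years → 11 January 2014.
Later of the two: 11 January 2014.
Clinical Review Extension: 1350 days claimed exceeds the 1341-day cap, so +1341 days → 13 September 2017.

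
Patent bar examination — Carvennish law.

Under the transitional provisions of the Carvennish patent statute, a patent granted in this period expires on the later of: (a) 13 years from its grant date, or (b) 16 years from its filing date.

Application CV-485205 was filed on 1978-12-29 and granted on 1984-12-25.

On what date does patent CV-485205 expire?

December 25, 1997

(a) grant + 13 years → 25 December 1997.
(b) filing + 16 years → 29 December 1994.
Later of the two: 25 December 1997.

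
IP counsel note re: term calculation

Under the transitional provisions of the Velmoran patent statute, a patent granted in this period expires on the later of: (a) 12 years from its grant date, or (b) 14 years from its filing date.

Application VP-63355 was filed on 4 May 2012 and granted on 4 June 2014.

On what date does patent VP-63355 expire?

2026-06-04

(a) grant + 12 years → 4 June 2026.
(b) filing + 14 years → 4 May 2026.
Later of the two: 4 June 2026.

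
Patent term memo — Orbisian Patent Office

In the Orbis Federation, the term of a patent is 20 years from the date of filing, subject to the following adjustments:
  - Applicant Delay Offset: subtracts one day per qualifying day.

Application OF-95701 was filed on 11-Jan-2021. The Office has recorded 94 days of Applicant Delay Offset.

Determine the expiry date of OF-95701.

October 9, 2040

Base term: filing date + 20 years → 11 January 2041.
Applicant Delay Offset: −94 days → 9 October 2040.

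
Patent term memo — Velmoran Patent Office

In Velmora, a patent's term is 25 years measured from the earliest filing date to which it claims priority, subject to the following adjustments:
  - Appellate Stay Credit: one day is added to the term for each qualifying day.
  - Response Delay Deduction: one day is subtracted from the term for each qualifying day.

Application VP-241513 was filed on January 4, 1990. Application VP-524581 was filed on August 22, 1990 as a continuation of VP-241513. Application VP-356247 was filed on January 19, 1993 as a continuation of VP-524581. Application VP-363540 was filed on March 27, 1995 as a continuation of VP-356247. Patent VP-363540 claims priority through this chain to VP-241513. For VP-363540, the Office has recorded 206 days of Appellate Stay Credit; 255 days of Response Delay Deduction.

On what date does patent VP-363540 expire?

Earliest priority filing: 4 January 1990.
Base term: 4 January 1990 + 25 years → 4 January 2015.
Appellate Stay Credit: +206 days → 29 July 2015.
Response Delay Deduction: −255 days → 16 November 2014.

2014-11-16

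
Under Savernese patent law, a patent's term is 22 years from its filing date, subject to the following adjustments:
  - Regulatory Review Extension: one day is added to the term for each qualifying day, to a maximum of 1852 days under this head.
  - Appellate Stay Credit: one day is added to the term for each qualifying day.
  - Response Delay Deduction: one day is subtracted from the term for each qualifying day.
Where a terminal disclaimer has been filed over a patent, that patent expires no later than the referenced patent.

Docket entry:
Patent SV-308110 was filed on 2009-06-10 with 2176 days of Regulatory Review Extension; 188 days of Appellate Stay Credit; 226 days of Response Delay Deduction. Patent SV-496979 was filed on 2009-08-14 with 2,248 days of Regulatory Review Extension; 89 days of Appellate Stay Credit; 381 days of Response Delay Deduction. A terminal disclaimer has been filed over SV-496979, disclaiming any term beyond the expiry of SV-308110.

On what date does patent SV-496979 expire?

Natural term of SV-496979:
  Base: filing + 22 years → 14 August 2031.
  Regulatory Review Extension: 2248 days claimed exceeds the 1852-day cap, so +1852 days → 8 September 2036.
  Appellate Stay Credit: +89 days → 6 December 2036.
  Response Delay Deduction: −381 days → 21 November 2035.
Expiry of referenced patent SV-308110:
  Base: filing + 22 years → 10 June 2031.
  Regulatory Review Extension: 2176 days claimed exceeds the 1852-day cap, so +1852 days → 5 July 2036.
  Appellate Stay Credit: +188 days → 9 January 2037.
  Response Delay Deduction: −226 days → 28 May 2036.
Terminal disclaimer: SV-496979 expires on the earlier of 21 November 2035 and 28 May 2036.

November 21, 2035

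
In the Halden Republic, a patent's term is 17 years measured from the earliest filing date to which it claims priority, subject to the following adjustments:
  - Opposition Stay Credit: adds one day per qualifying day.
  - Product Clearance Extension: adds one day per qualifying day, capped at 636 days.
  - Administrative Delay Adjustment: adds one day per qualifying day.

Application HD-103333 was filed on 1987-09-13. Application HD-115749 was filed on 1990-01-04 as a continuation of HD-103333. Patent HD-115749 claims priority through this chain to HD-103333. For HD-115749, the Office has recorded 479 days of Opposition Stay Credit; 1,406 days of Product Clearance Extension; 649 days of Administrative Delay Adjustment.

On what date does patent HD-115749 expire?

Earliest priority filing: 13 September 1987.
Base term: 13 September 1987 + 17 years → 13 September 2004.
Opposition Stay Credit: +479 days → 5 January 2006.
Product Clearance Extension: 1406 days claimed exceeds the 636-day cap, so +636 days → 3 October 2007.
Administrative Delay Adjustment: +649 days → 13 July 2009.

July 13, 2009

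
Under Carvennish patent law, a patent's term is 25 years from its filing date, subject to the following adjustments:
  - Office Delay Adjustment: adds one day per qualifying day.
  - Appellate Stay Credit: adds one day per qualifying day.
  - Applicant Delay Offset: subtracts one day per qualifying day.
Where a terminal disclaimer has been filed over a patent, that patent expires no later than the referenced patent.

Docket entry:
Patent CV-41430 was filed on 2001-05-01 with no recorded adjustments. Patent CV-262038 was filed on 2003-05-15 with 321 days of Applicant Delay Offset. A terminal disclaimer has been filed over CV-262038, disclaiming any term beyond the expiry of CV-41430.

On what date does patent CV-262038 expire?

Natural term of CV-262038:
  Base: filing + 25 years → 15 May 2028.
  Applicant Delay Offset: −321 days → 29 June 2027.
Expiry of referenced patent CV-41430:
  Base: filing + 25 years → 1 May 2026.
Terminal disclaimer: CV-262038 expires on the earlier of 29 June 2027 and 1 May 2026.

2026-05-01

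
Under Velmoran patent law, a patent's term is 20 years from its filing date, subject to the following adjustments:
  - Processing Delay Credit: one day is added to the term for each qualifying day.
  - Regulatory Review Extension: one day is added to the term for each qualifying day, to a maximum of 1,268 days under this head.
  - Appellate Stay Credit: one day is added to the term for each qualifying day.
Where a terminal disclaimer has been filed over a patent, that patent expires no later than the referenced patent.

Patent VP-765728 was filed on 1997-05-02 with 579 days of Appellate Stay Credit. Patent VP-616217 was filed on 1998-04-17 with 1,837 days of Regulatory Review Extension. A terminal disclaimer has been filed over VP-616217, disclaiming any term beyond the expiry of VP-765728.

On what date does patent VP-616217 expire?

2018-12-02

Natural term of VP-616217:
  Base: filing + 20 years → 17 April 2018.
  Regulatory Review Extension: 1837 days claimed exceeds the 1268-day cap, so +1268 days → 6 October 2021.
Expiry of referenced patent VP-765728:
  Base: filing + 20 years → 2 May 2017.
  Appellate Stay Credit: +579 days → 2 December 2018.
Terminal disclaimer: VP-616217 expires on the earlier of 6 October 2021 and 2 December 2018.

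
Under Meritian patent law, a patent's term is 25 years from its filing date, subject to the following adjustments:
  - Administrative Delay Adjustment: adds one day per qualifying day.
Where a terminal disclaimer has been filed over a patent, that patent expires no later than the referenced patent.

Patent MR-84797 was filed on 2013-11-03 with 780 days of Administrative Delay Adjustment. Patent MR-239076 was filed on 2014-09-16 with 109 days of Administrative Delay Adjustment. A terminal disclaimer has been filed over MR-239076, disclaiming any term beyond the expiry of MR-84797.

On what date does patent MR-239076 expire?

Natural term of MR-239076:
  Base: filing + 25 years → 16 September 2039.
  Administrative Delay Adjustment: +109 days → 3 January 2040.
Expiry of referenced patent MR-84797:
  Base: filing + 25 years → 3 November 2038.
  Administrative Delay Adjustment: +780 days → 22 December 2040.
Terminal disclaimer: MR-239076 expires on the earlier of 3 January 2040 and 22 December 2040.

January 3, 2040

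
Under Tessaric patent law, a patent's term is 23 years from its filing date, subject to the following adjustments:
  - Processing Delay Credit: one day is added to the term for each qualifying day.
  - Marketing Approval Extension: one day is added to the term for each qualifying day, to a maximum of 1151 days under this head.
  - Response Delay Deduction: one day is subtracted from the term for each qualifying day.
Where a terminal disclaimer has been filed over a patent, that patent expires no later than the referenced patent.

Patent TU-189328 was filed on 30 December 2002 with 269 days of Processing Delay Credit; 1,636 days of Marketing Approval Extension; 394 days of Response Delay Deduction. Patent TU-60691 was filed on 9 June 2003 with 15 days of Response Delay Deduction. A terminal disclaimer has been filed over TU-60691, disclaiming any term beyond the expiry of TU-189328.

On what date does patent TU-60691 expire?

2026-05-25

Natural term of TU-60691:
  Base: filing + 23 years → 9 June 2026.
  Response Delay Deduction: −15 days → 25 May 2026.
Expiry of referenced patent TU-189328:
  Base: filing + 23 years → 30 December 2025.
  Processing Delay Credit: +269 days → 25 September 2026.
  Marketing Approval Extension: 1636 days claimed exceeds the 1151-day cap, so +1151 days → 19 November 2029.
  Response Delay Deduction: −394 days → 21 October 2028.
Terminal disclaimer: TU-60691 expires on the earlier of 25 May 2026 and 21 October 2028.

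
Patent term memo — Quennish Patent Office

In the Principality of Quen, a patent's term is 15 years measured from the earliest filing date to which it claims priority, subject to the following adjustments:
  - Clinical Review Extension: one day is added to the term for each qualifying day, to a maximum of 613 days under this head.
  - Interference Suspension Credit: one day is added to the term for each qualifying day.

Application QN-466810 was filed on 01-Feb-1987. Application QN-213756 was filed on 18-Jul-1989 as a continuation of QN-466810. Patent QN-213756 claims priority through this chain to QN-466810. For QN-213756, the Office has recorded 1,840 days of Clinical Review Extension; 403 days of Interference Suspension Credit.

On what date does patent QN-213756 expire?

2004-11-13

Earliest priority filing: 1 February 1987.
Base term: 1 February 1987 + 15 years → 1 February 2002.
Clinical Review Extension: 1840 days claimed exceeds the 613-day cap, so +613 days → 7 October 2003.
Interference Suspension Credit: +403 days → 13 November 2004.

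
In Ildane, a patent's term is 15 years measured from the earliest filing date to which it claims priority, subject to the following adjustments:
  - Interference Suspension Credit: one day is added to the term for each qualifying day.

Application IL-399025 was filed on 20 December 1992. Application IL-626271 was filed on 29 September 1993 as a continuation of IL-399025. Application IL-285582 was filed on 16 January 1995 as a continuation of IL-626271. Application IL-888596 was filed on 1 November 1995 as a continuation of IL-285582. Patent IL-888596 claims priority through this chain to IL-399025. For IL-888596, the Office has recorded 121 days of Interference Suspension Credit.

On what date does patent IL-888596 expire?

Earliest priority filing: 20 December 1992.
Base term: 20 December 1992 + 15 years → 20 December 2007.
Interference Suspension Credit: +121 days → 19 April 2008.

2008-04-19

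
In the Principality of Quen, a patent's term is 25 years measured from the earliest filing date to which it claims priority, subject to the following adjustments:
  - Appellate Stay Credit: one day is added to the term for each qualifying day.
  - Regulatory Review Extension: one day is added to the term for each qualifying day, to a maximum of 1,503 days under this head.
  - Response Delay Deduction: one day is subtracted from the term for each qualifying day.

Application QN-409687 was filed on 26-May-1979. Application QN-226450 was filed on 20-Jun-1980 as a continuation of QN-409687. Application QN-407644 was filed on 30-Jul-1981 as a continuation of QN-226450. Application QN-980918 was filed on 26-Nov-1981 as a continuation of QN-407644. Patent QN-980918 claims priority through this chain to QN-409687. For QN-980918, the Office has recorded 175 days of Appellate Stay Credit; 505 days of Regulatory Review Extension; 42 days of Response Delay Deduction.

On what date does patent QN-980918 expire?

Earliest priority filing: 26 May 1979.
Base term: 26 May 1979 + 25 years → 26 May 2004.
Appellate Stay Credit: +175 days → 17 November 2004.
Regulatory Review Extension: 505 days (within the 1503-day cap) → +505 days → 6 April 2006.
Response Delay Deduction: −42 days → 23 February 2006.

February 23, 2006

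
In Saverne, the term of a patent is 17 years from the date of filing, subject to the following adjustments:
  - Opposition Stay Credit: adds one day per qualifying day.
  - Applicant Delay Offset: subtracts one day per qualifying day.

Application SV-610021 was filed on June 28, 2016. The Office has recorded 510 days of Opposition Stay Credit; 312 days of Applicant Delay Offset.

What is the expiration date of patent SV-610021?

January 12, 2034

Base term: filing date + 17 years → 28 June 2033.
Opposition Stay Credit: +510 days → 20 November 2034.
Applicant Delay Offset: −312 days → 12 January 2034.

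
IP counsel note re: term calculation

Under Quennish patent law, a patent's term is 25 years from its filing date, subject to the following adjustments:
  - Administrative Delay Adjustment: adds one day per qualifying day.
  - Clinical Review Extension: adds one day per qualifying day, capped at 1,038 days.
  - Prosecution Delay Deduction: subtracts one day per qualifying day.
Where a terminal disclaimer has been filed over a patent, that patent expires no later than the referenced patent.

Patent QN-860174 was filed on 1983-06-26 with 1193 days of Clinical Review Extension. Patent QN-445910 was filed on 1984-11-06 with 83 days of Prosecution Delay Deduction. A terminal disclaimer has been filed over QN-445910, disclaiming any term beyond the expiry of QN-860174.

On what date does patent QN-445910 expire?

Natural term of QN-445910:
  Base: filing + 25 years → 6 November 2009.
  Prosecution Delay Deduction: −83 days → 15 August 2009.
Expiry of referenced patent QN-860174:
  Base: filing + 25 years → 26 June 2008.
  Clinical Review Extension: 1193 days claimed exceeds the 1038-day cap, so +1038 days → 30 April 2011.
Terminal disclaimer: QN-445910 expires on the earlier of 15 August 2009 and 30 April 2011.

2009-08-15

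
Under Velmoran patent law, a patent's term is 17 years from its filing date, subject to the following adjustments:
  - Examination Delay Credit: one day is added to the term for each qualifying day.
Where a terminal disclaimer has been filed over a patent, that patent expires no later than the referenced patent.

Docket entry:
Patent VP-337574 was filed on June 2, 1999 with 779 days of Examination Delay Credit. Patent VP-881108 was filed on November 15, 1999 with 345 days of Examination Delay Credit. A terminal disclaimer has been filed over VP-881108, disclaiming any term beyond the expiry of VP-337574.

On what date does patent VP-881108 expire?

October 26, 2017

Natural term of VP-881108:
  Base: filing + 17 years → 15 November 2016.
  Examination Delay Credit: +345 days → 26 October 2017.
Expiry of referenced patent VP-337574:
  Base: filing + 17 years → 2 June 2016.
  Examination Delay Credit: +779 days → 21 July 2018.
Terminal disclaimer: VP-881108 expires on the earlier of 26 October 2017 and 21 July 2018.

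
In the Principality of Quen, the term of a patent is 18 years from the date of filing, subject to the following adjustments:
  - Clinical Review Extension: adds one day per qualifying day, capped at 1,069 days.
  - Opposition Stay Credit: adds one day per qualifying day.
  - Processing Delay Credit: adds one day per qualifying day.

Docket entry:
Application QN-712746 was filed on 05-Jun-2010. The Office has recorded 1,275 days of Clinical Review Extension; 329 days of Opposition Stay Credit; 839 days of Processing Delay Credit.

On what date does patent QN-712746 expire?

Base term: filing date + 18 years → 5 June 2028.
Clinical Review Extension: 1275 days claimed exceeds the 1069-day cap, so +1069 days → 10 May 2031.
Opposition Stay Credit: +329 days → 3 April 2032.
Processing Delay Credit: +839 days → 21 July 2034.

2034-07-21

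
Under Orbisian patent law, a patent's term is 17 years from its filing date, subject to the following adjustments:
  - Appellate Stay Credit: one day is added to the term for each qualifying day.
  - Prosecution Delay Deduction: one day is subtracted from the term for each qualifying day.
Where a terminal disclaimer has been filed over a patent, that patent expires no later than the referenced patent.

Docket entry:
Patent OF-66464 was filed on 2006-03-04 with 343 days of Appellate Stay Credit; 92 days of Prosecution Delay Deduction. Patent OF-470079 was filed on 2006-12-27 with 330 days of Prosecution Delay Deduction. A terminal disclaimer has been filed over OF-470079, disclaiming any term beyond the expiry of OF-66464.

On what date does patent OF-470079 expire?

January 31, 2023

Natural term of OF-470079:
  Base: filing + 17 years → 27 December 2023.
  Prosecution Delay Deduction: −330 days → 31 January 2023.
Expiry of referenced patent OF-66464:
  Base: filing + 17 years → 4 March 2023.
  Appellate Stay Credit: +343 days → 10 February 2024.
  Prosecution Delay Deduction: −92 days → 10 November 2023.
Terminal disclaimer: OF-470079 expires on the earlier of 31 January 2023 and 10 November 2023.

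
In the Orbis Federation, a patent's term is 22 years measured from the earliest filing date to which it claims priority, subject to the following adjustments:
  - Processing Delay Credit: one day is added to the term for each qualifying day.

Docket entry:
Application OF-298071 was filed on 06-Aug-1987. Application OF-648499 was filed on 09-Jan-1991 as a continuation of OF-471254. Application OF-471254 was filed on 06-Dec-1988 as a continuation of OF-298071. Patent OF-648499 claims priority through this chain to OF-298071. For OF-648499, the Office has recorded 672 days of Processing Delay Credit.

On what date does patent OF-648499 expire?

June 9, 2011

Earliest priority filing: 6 August 1987.
Base term: 6 August 1987 + 22 years → 6 August 2009.
Processing Delay Credit: +672 days → 9 June 2011.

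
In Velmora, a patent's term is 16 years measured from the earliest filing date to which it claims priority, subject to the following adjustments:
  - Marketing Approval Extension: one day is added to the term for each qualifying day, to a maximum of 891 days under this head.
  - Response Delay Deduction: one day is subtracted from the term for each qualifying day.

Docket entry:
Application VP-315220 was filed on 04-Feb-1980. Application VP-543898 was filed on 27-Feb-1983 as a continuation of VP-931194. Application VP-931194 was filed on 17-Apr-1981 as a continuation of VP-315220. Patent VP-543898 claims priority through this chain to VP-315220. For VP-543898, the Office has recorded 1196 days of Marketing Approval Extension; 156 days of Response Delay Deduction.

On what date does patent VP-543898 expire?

1998-02-08

Earliest priority filing: 4 February 1980.
Base term: 4 February 1980 + 16 years → 4 February 1996.
Marketing Approval Extension: 1196 days claimed exceeds the 891-day cap, so +891 days → 14 July 1998.
Response Delay Deduction: −156 days → 8 February 1998.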